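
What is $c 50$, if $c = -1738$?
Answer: $-86900$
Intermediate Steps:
$c 50 = \left(-1738\right) 50 = -86900$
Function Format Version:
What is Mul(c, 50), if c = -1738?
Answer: -86900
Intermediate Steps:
Mul(c, 50) = Mul(-1738, 50) = -86900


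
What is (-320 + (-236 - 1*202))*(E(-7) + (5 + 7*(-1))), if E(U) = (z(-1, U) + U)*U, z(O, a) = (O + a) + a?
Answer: -115216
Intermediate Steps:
z(O, a) = O + 2*a
E(U) = U*(-1 + 3*U) (E(U) = ((-1 + 2*U) + U)*U = (-1 + 3*U)*U = U*(-1 + 3*U))
(-320 + (-236 - 1*202))*(E(-7) + (5 + 7*(-1))) = (-320 + (-236 - 1*202))*(-7*(-1 + 3*(-7)) + (5 + 7*(-1))) = (-320 + (-236 - 202))*(-7*(-1 - 21) + (5 - 7)) = (-320 - 438)*(-7*(-22) - 2) = -758*(154 - 2) = -758*152 = -115216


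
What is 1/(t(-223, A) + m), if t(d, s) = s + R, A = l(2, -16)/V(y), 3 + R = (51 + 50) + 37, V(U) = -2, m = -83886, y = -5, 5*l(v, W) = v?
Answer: -5/418756 ≈ -1.1940e-5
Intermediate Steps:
l(v, W) = v/5
R = 135 (R = -3 + ((51 + 50) + 37) = -3 + (101 + 37) = -3 + 138 = 135)
A = -1/5 (A = ((1/5)*2)/(-2) = (2/5)*(-1/2) = -1/5 ≈ -0.20000)
t(d, s) = 135 + s (t(d, s) = s + 135 = 135 + s)
1/(t(-223, A) + m) = 1/((135 - 1/5) - 83886) = 1/(674/5 - 83886) = 1/(-418756/5) = -5/418756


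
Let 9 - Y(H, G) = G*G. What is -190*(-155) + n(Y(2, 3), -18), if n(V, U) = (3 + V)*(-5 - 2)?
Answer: 29429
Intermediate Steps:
Y(H, G) = 9 - G² (Y(H, G) = 9 - G*G = 9 - G²)
n(V, U) = -21 - 7*V (n(V, U) = (3 + V)*(-7) = -21 - 7*V)
-190*(-155) + n(Y(2, 3), -18) = -190*(-155) + (-21 - 7*(9 - 1*3²)) = 29450 + (-21 - 7*(9 - 1*9)) = 29450 + (-21 - 7*(9 - 9)) = 29450 + (-21 - 7*0) = 29450 + (-21 + 0) = 29450 - 21 = 29429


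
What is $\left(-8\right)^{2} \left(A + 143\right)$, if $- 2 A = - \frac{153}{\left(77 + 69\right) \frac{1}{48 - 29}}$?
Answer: $\frac{714608}{73} \approx 9789.2$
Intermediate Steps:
$A = \frac{2907}{292}$ ($A = - \frac{\left(-153\right) \frac{1}{\left(77 + 69\right) \frac{1}{48 - 29}}}{2} = - \frac{\left(-153\right) \frac{1}{146 \cdot \frac{1}{19}}}{2} = - \frac{\left(-153\right) \frac{1}{\frac{146}{19}}}{2} = - \frac{\left(-153\right) \frac{19}{146}}{2} = \left(- \frac{1}{2}\right) \left(- \frac{2907}{146}\right) = \frac{2907}{292} \approx 9.9555$)
$\left(-8\right)^{2} \left(A + 143\right) = \left(-8\right)^{2} \left(\frac{2907}{292} + 143\right) = 64 \cdot \frac{44663}{292} = \frac{714608}{73}$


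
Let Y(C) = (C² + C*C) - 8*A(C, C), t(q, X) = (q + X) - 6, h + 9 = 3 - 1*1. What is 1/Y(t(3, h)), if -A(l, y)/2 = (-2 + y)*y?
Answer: 1/2120 ≈ 0.00047170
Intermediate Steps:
h = -7 (h = -9 + (3 - 1*1) = -9 + (3 - 1) = -9 + 2 = -7)
A(l, y) = -2*y*(-2 + y) (A(l, y) = -2*(-2 + y)*y = -2*y*(-2 + y))
t(q, X) = -6 + X + q (t(q, X) = (X + q) - 6 = -6 + X + q)
Y(C) = 2*C² - 16*C*(2 - C) (Y(C) = (C² + C*C) - 16*C*(2 - C) = (C² + C²) - 16*C*(2 - C) = 2*C² - 16*C*(2 - C))
1/Y(t(3, h)) = 1/(2*(-6 - 7 + 3)*(-16 + 9*(-6 - 7 + 3))) = 1/(2*(-10)*(-16 + 9*(-10))) = 1/(2*(-10)*(-16 - 90)) = 1/(2*(-10)*(-106)) = 1/2120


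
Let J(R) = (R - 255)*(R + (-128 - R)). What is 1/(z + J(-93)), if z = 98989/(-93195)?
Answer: 93195/4151179091 ≈ 2.2450e-5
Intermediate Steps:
J(R) = 32640 - 128*R (J(R) = (-255 + R)*(-128) = 32640 - 128*R)
z = -98989/93195 (z = 98989*(-1/93195) = -98989/93195 ≈ -1.0622)
1/(z + J(-93)) = 1/(-98989/93195 + (32640 - 128*(-93))) = 1/(-98989/93195 + (32640 + 11904)) = 1/(-98989/93195 + 44544) = 1/(4151179091/93195) = 93195/4151179091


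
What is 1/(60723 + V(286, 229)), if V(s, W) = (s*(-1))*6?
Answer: 1/59007 ≈ 1.6947e-5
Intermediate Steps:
V(s, W) = -6*s (V(s, W) = -s*6 = -6*s)
1/(60723 + V(286, 229)) = 1/(60723 - 6*286) = 1/(60723 - 1716) = 1/59007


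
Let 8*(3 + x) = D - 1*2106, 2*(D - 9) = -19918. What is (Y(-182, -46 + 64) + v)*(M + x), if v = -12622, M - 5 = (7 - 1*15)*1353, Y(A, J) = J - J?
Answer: 155616638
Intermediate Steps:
D = -9950 (D = 9 + (1/2)*(-19918) = 9 - 9959 = -9950)
x = -1510 (x = -3 + (-9950 - 1*2106)/8 = -3 + (-9950 - 2106)/8 = -3 + (1/8)*(-12056) = -3 - 1507 = -1510)
Y(A, J) = 0
M = -10819 (M = 5 + (7 - 1*15)*1353 = 5 + (7 - 15)*1353 = 5 - 8*1353 = 5 - 10824 = -10819)
(Y(-182, -46 + 64) + v)*(M + x) = (0 - 12622)*(-10819 - 1510) = -12622*(-12329) = 155616638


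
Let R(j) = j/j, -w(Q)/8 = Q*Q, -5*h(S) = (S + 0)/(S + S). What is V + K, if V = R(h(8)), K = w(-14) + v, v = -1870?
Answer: -3437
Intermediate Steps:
h(S) = -⅒ (h(S) = -(S + 0)/(5*(S + S)) = -S/(5*(2*S)) = -S*1/(2*S)/5 = -⅕*½ = -⅒)
w(Q) = -8*Q² (w(Q) = -8*Q*Q = -8*Q²)
R(j) = 1
K = -3438 (K = -8*(-14)² - 1870 = -8*196 - 1870 = -1568 - 1870 = -3438)
V = 1
V + K = 1 - 3438 = -3437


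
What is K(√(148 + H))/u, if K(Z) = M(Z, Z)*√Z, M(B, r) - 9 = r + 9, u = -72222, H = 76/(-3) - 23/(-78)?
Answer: 26^(¾)*3197^(¼)*(-468 - √83122)/48822072 ≈ -0.0013412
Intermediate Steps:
H = -651/26 (H = 76*(-⅓) - 23*(-1/78) = -76/3 + 23/78 = -651/26 ≈ -25.038)
M(B, r) = 18 + r (M(B, r) = 9 + (r + 9) = 9 + (9 + r) = 18 + r)
K(Z) = √Z*(18 + Z) (K(Z) = (18 + Z)*√Z = √Z*(18 + Z))
K(√(148 + H))/u = (√(√(148 - 651/26))*(18 + √(148 - 651/26)))/(-72222) = (√(√(3197/26))*(18 + √(3197/26)))*(-1/72222) = (√(√83122/26)*(18 + √83122/26))*(-1/72222) = ((26^(¾)*3197^(¼)/26)*(18 + √83122/26))*(-1/72222) = (26^(¾)*3197^(¼)*(18 + √83122/26)/26)*(-1/72222) = -26^(¾)*3197^(¼)*(18 + √83122/26)/1877772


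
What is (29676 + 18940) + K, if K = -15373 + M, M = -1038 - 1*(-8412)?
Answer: 40617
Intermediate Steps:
M = 7374 (M = -1038 + 8412 = 7374)
K = -7999 (K = -15373 + 7374 = -7999)
(29676 + 18940) + K = (29676 + 18940) - 7999 = 48616 - 7999 = 40617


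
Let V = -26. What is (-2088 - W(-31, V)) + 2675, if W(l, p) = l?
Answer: 618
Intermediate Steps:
(-2088 - W(-31, V)) + 2675 = (-2088 - 1*(-31)) + 2675 = (-2088 + 31) + 2675 = -2057 + 2675 = 618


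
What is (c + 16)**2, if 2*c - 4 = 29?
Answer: 4225/4 ≈ 1056.3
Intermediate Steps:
c = 33/2 (c = 2 + (1/2)*29 = 2 + 29/2 = 33/2 ≈ 16.500)
(c + 16)**2 = (33/2 + 16)**2 = (65/2)**2 = 4225/4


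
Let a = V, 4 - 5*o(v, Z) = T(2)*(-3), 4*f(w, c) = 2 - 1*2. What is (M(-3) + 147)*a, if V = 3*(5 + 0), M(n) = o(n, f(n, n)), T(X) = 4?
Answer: 2253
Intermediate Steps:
f(w, c) = 0 (f(w, c) = (2 - 1*2)/4 = (2 - 2)/4 = (¼)*0 = 0)
o(v, Z) = 16/5 (o(v, Z) = ⅘ - 4*(-3)/5 = ⅘ - ⅕*(-12) = ⅘ + 12/5 = 16/5)
M(n) = 16/5
V = 15 (V = 3*5 = 15)
a = 15
(M(-3) + 147)*a = (16/5 + 147)*15 = (751/5)*15 = 2253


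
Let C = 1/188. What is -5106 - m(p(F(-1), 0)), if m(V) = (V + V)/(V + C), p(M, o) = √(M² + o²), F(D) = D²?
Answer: -965410/189 ≈ -5108.0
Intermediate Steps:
C = 1/188 ≈ 0.0053191
m(V) = 2*V/(1/188 + V) (m(V) = (V + V)/(V + 1/188) = (2*V)/(1/188 + V) = 2*V/(1/188 + V))
-5106 - m(p(F(-1), 0)) = -5106 - 376*√(((-1)²)² + 0²)/(1 + 188*√(((-1)²)² + 0²)) = -5106 - 376*√(1² + 0)/(1 + 188*√(1² + 0)) = -5106 - 376*√(1 + 0)/(1 + 188*√(1 + 0)) = -5106 - 376*√1/(1 + 188*√1) = -5106 - 376/(1 + 188*1) = -5106 - 376/(1 + 188) = -5106 - 376/189 = -965410/189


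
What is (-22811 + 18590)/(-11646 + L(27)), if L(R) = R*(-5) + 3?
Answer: 1407/3926 ≈ 0.35838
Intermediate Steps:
L(R) = 3 - 5*R (L(R) = -5*R + 3 = 3 - 5*R)
(-22811 + 18590)/(-11646 + L(27)) = (-22811 + 18590)/(-11646 + (3 - 5*27)) = -4221/(-11646 + (3 - 135)) = -4221/(-11646 - 132) = -4221/(-11778) = -4221*(-1/11778) = 1407/3926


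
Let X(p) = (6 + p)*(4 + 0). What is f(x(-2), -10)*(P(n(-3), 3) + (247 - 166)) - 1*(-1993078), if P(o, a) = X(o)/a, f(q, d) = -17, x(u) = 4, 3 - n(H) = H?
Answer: 1991429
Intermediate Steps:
X(p) = 24 + 4*p (X(p) = (6 + p)*4 = 24 + 4*p)
n(H) = 3 - H
P(o, a) = (24 + 4*o)/a
f(x(-2), -10)*(P(n(-3), 3) + (247 - 166)) - 1*(-1993078) = -17*(4*(6 + (3 - 1*(-3)))/3 + (247 - 166)) - 1*(-1993078) = -17*(4*(⅓)*(6 + (3 + 3)) + 81) + 1993078 = -17*(4*(⅓)*(6 + 6) + 81) + 1993078 = -17*(4*(⅓)*12 + 81) + 1993078 = -17*(16 + 81) + 1993078 = -17*97 + 1993078 = -1649 + 1993078 = 1991429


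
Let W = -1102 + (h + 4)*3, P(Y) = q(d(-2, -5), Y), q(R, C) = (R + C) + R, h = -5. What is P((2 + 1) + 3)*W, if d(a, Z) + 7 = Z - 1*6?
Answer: 33150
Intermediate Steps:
d(a, Z) = -13 + Z (d(a, Z) = -7 + (Z - 1*6) = -7 + (Z - 6) = -7 + (-6 + Z) = -13 + Z)
q(R, C) = C + 2*R (q(R, C) = (C + R) + R = C + 2*R)
P(Y) = -36 + Y (P(Y) = Y + 2*(-13 - 5) = Y + 2*(-18) = Y - 36 = -36 + Y)
W = -1105 (W = -1102 + (-5 + 4)*3 = -1102 - 1*3 = -1102 - 3 = -1105)
P((2 + 1) + 3)*W = (-36 + ((2 + 1) + 3))*(-1105) = (-36 + (3 + 3))*(-1105) = (-36 + 6)*(-1105) = -30*(-1105) = 33150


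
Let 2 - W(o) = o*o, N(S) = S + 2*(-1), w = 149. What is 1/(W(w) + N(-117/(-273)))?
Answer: -7/155404 ≈ -4.5044e-5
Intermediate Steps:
N(S) = -2 + S (N(S) = S - 2 = -2 + S)
W(o) = 2 - o² (W(o) = 2 - o*o = 2 - o²)
1/(W(w) + N(-117/(-273))) = 1/((2 - 1*149²) + (-2 - 117/(-273))) = 1/((2 - 1*22201) + (-2 - 117*(-1/273))) = 1/((2 - 22201) + (-2 + 3/7)) = 1/(-22199 - 11/7) = 1/(-155404/7) = -7/155404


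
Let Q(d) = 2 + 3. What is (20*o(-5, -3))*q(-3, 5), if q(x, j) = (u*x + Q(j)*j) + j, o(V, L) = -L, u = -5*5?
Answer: 6300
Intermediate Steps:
u = -25
Q(d) = 5
q(x, j) = -25*x + 6*j (q(x, j) = (-25*x + 5*j) + j = -25*x + 6*j)
(20*o(-5, -3))*q(-3, 5) = (20*(-1*(-3)))*(-25*(-3) + 6*5) = (20*3)*(75 + 30) = 60*105 = 6300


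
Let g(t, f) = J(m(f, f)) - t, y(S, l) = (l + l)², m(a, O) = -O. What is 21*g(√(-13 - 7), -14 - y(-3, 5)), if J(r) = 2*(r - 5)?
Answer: 4578 - 42*I*√5 ≈ 4578.0 - 93.915*I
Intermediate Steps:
y(S, l) = 4*l² (y(S, l) = (2*l)² = 4*l²)
J(r) = -10 + 2*r (J(r) = 2*(-5 + r) = -10 + 2*r)
g(t, f) = -10 - t - 2*f (g(t, f) = (-10 + 2*(-f)) - t = (-10 - 2*f) - t = -10 - t - 2*f)
21*g(√(-13 - 7), -14 - y(-3, 5)) = 21*(-10 - √(-13 - 7) - 2*(-14 - 4*5²)) = 21*(-10 - √(-20) - 2*(-14 - 4*25)) = 21*(-10 - 2*I*√5 - 2*(-14 - 1*100)) = 21*(-10 - 2*I*√5 - 2*(-14 - 100)) = 21*(-10 - 2*I*√5 - 2*(-114)) = 21*(-10 - 2*I*√5 + 228) = 21*(218 - 2*I*√5) = 4578 - 42*I*√5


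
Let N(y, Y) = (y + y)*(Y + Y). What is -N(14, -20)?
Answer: 1120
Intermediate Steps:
N(y, Y) = 4*Y*y (N(y, Y) = (2*y)*(2*Y) = 4*Y*y)
-N(14, -20) = -4*(-20)*14 = -1*(-1120) = 1120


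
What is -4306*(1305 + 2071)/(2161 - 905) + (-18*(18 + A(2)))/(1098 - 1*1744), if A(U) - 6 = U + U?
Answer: -586894072/50711 ≈ -11573.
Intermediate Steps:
A(U) = 6 + 2*U (A(U) = 6 + (U + U) = 6 + 2*U)
-4306*(1305 + 2071)/(2161 - 905) + (-18*(18 + A(2)))/(1098 - 1*1744) = -4306*(1305 + 2071)/(2161 - 905) + (-18*(18 + (6 + 2*2)))/(1098 - 1*1744) = -4306/(1256/3376) + (-18*(18 + (6 + 4)))/(1098 - 1744) = -4306/(1256*(1/3376)) - 18*(18 + 10)/(-646) = -4306/157/422 - 18*28*(-1/646) = -4306*422/157 - 504*(-1/646) = -1817132/157 + 252/323 = -586894072/50711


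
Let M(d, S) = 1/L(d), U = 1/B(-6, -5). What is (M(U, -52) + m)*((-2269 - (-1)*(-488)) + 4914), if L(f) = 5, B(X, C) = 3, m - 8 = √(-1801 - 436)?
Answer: 88437/5 + 2157*I*√2237 ≈ 17687.0 + 1.0202e+5*I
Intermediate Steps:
m = 8 + I*√2237 (m = 8 + √(-1801 - 436) = 8 + √(-2237) = 8 + I*√2237 ≈ 8.0 + 47.297*I)
U = ⅓ (U = 1/3 = ⅓ ≈ 0.33333)
M(d, S) = ⅕ (M(d, S) = 1/5 = ⅕)
(M(U, -52) + m)*((-2269 - (-1)*(-488)) + 4914) = (⅕ + (8 + I*√2237))*((-2269 - (-1)*(-488)) + 4914) = (41/5 + I*√2237)*((-2269 - 1*488) + 4914) = (41/5 + I*√2237)*((-2269 - 488) + 4914) = (41/5 + I*√2237)*(-2757 + 4914) = (41/5 + I*√2237)*2157 = 88437/5 + 2157*I*√2237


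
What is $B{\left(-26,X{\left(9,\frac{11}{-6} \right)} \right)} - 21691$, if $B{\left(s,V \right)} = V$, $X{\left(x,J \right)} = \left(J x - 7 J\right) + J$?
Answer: $- \frac{43393}{2} \approx -21697.0$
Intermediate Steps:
$X{\left(x,J \right)} = - 6 J + J x$ ($X{\left(x,J \right)} = \left(- 7 J + J x\right) + J = - 6 J + J x$)
$B{\left(-26,X{\left(9,\frac{11}{-6} \right)} \right)} - 21691 = \frac{11}{-6} \left(-6 + 9\right) - 21691 = 11 \left(- \frac{1}{6}\right) 3 - 21691 = \left(- \frac{11}{6}\right) 3 - 21691 = - \frac{11}{2} - 21691 = - \frac{43393}{2}$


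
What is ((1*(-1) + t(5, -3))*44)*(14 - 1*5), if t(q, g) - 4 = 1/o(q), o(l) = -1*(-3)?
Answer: 1320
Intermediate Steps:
o(l) = 3
t(q, g) = 13/3 (t(q, g) = 4 + 1/3 = 4 + ⅓ = 13/3)
((1*(-1) + t(5, -3))*44)*(14 - 1*5) = ((1*(-1) + 13/3)*44)*(14 - 1*5) = ((-1 + 13/3)*44)*(14 - 5) = ((10/3)*44)*9 = (440/3)*9 = 1320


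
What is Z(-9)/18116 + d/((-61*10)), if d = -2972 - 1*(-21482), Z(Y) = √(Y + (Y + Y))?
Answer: -1851/61 + 3*I*√3/18116 ≈ -30.344 + 0.00028683*I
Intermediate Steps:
Z(Y) = √3*√Y (Z(Y) = √(Y + 2*Y) = √(3*Y) = √3*√Y)
d = 18510 (d = -2972 + 21482 = 18510)
Z(-9)/18116 + d/((-61*10)) = (√3*√(-9))/18116 + 18510/((-61*10)) = (√3*(3*I))*(1/18116) + 18510/(-610) = (3*I*√3)*(1/18116) + 18510*(-1/610) = 3*I*√3/18116 - 1851/61 = -1851/61 + 3*I*√3/18116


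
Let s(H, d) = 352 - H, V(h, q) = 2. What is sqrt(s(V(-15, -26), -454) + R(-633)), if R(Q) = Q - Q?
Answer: 5*sqrt(14) ≈ 18.708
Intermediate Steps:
R(Q) = 0
sqrt(s(V(-15, -26), -454) + R(-633)) = sqrt((352 - 1*2) + 0) = sqrt((352 - 2) + 0) = sqrt(350 + 0) = sqrt(350) = 5*sqrt(14)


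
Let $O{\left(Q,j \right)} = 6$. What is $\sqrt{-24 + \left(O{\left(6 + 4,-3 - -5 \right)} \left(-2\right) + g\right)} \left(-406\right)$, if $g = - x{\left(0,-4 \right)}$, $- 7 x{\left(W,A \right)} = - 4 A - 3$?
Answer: $- 58 i \sqrt{1673} \approx - 2372.3 i$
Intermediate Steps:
$x{\left(W,A \right)} = \frac{3}{7} + \frac{4 A}{7}$ ($x{\left(W,A \right)} = - \frac{- 4 A - 3}{7} = - \frac{-3 - 4 A}{7} = \frac{3}{7} + \frac{4 A}{7}$)
$g = \frac{13}{7}$ ($g = - (\frac{3}{7} + \frac{4}{7} \left(-4\right)) = - (\frac{3}{7} - \frac{16}{7}) = \left(-1\right) \left(- \frac{13}{7}\right) = \frac{13}{7} \approx 1.8571$)
$\sqrt{-24 + \left(O{\left(6 + 4,-3 - -5 \right)} \left(-2\right) + g\right)} \left(-406\right) = \sqrt{-24 + \left(6 \left(-2\right) + \frac{13}{7}\right)} \left(-406\right) = \sqrt{-24 + \left(-12 + \frac{13}{7}\right)} \left(-406\right) = \sqrt{-24 - \frac{71}{7}} \left(-406\right) = \sqrt{- \frac{239}{7}} \left(-406\right) = \frac{i \sqrt{1673}}{7} \left(-406\right) = - 58 i \sqrt{1673}$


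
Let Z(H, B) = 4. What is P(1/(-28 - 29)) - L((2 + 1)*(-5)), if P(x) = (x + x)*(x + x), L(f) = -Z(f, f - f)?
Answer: 13000/3249 ≈ 4.0012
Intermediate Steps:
L(f) = -4 (L(f) = -1*4 = -4)
P(x) = 4*x² (P(x) = (2*x)*(2*x) = 4*x²)
P(1/(-28 - 29)) - L((2 + 1)*(-5)) = 4*(1/(-28 - 29))² - 1*(-4) = 4*(1/(-57))² + 4 = 4*(-1/57)² + 4 = 4*(1/3249) + 4 = 4/3249 + 4 = 13000/3249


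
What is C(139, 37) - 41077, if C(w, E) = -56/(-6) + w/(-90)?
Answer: -3696229/90 ≈ -41069.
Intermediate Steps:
C(w, E) = 28/3 - w/90 (C(w, E) = -56*(-1/6) + w*(-1/90) = 28/3 - w/90)
C(139, 37) - 41077 = (28/3 - 1/90*139) - 41077 = (28/3 - 139/90) - 41077 = 701/90 - 41077 = -3696229/90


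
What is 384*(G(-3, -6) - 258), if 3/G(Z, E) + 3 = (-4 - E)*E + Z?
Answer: -99136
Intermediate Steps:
G(Z, E) = 3/(-3 + Z + E*(-4 - E)) (G(Z, E) = 3/(-3 + ((-4 - E)*E + Z)) = 3/(-3 + (E*(-4 - E) + Z)) = 3/(-3 + (Z + E*(-4 - E))) = 3/(-3 + Z + E*(-4 - E)))
384*(G(-3, -6) - 258) = 384*(-3/(3 + (-6)² - 1*(-3) + 4*(-6)) - 258) = 384*(-3/(3 + 36 + 3 - 24) - 258) = 384*(-3/18 - 258) = 384*(-3*1/18 - 258) = 384*(-⅙ - 258) = 384*(-1549/6) = -99136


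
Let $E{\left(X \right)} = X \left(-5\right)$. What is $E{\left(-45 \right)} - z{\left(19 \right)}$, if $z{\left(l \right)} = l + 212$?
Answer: $-6$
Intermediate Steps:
$E{\left(X \right)} = - 5 X$
$z{\left(l \right)} = 212 + l$
$E{\left(-45 \right)} - z{\left(19 \right)} = \left(-5\right) \left(-45\right) - \left(212 + 19\right) = 225 - 231 = -6$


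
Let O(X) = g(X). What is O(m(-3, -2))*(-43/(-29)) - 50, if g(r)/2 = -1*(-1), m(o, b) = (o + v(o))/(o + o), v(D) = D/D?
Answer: -1364/29 ≈ -47.034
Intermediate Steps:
v(D) = 1
m(o, b) = (1 + o)/(2*o) (m(o, b) = (o + 1)/(o + o) = (1 + o)/((2*o)) = (1 + o)*(1/(2*o)) = (1 + o)/(2*o))
g(r) = 2 (g(r) = 2*(-1*(-1)) = 2*1 = 2)
O(X) = 2
O(m(-3, -2))*(-43/(-29)) - 50 = 2*(-43/(-29)) - 50 = 2*(-43*(-1/29)) - 50 = 2*(43/29) - 50 = 86/29 - 50 = -1364/29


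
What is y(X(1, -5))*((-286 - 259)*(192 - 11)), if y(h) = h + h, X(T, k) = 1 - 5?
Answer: 789160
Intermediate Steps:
X(T, k) = -4
y(h) = 2*h
y(X(1, -5))*((-286 - 259)*(192 - 11)) = (2*(-4))*((-286 - 259)*(192 - 11)) = -(-4360)*181 = -8*(-98645) = 789160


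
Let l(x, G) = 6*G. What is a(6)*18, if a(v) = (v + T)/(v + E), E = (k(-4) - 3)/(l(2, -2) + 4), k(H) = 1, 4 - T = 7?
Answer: 216/25 ≈ 8.6400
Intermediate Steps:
T = -3 (T = 4 - 1*7 = 4 - 7 = -3)
E = 1/4 (E = (1 - 3)/(6*(-2) + 4) = -2/(-12 + 4) = -2/(-8) = -2*(-1/8) = 1/4 ≈ 0.25000)
a(v) = (-3 + v)/(1/4 + v) (a(v) = (v - 3)/(v + 1/4) = (-3 + v)/(1/4 + v))
a(6)*18 = (4*(-3 + 6)/(1 + 4*6))*18 = (4*3/(1 + 24))*18 = (4*3/25)*18 = (4*(1/25)*3)*18 = (12/25)*18 = 216/25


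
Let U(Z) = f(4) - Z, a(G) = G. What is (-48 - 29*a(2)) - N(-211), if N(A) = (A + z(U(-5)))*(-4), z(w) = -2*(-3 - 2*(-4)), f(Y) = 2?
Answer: -990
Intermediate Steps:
U(Z) = 2 - Z
z(w) = -10 (z(w) = -2*(-3 + 8) = -2*5 = -10)
N(A) = 40 - 4*A (N(A) = (A - 10)*(-4) = (-10 + A)*(-4) = 40 - 4*A)
(-48 - 29*a(2)) - N(-211) = (-48 - 29*2) - (40 - 4*(-211)) = (-48 - 58) - (40 + 844) = -106 - 1*884 = -106 - 884 = -990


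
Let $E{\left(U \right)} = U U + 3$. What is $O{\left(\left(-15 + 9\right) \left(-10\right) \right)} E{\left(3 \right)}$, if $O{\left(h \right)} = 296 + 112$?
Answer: $4896$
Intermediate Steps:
$O{\left(h \right)} = 408$
$E{\left(U \right)} = 3 + U^{2}$ ($E{\left(U \right)} = U^{2} + 3 = 3 + U^{2}$)
$O{\left(\left(-15 + 9\right) \left(-10\right) \right)} E{\left(3 \right)} = 408 \left(3 + 3^{2}\right) = 408 \left(3 + 9\right) = 408 \cdot 12 = 4896$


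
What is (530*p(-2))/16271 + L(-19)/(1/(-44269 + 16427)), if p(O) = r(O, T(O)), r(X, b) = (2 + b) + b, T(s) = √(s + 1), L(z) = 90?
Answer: -769274440/307 + 20*I/307 ≈ -2.5058e+6 + 0.065147*I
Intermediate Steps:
T(s) = √(1 + s)
r(X, b) = 2 + 2*b
p(O) = 2 + 2*√(1 + O)
(530*p(-2))/16271 + L(-19)/(1/(-44269 + 16427)) = (530*(2 + 2*√(1 - 2)))/16271 + 90/(1/(-44269 + 16427)) = (530*(2 + 2*√(-1)))*(1/16271) + 90/(1/(-27842)) = (530*(2 + 2*I))*(1/16271) + 90/(-1/27842) = (1060 + 1060*I)*(1/16271) + 90*(-27842) = (20/307 + 20*I/307) - 2505780 = -769274440/307 + 20*I/307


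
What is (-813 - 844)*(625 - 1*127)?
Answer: -825186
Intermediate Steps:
(-813 - 844)*(625 - 1*127) = -1657*(625 - 127) = -1657*498 = -825186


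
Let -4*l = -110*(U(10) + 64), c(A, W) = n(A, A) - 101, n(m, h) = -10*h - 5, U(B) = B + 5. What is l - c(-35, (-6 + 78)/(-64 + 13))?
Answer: 3857/2 ≈ 1928.5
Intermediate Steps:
U(B) = 5 + B
n(m, h) = -5 - 10*h
c(A, W) = -106 - 10*A (c(A, W) = (-5 - 10*A) - 101 = -106 - 10*A)
l = 4345/2 (l = -(-55)*((5 + 10) + 64)/2 = -(-55)*(15 + 64)/2 = -(-55)*79/2 = -¼*(-8690) = 4345/2 ≈ 2172.5)
l - c(-35, (-6 + 78)/(-64 + 13)) = 4345/2 - (-106 - 10*(-35)) = 4345/2 - (-106 + 350) = 4345/2 - 1*244 = 4345/2 - 244 = 3857/2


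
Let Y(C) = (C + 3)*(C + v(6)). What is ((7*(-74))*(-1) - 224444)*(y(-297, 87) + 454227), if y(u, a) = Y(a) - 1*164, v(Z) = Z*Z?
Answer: -104155372158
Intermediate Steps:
v(Z) = Z**2
Y(C) = (3 + C)*(36 + C) (Y(C) = (C + 3)*(C + 6**2) = (3 + C)*(C + 36) = (3 + C)*(36 + C))
y(u, a) = -56 + a**2 + 39*a (y(u, a) = (108 + a**2 + 39*a) - 1*164 = (108 + a**2 + 39*a) - 164 = -56 + a**2 + 39*a)
((7*(-74))*(-1) - 224444)*(y(-297, 87) + 454227) = ((7*(-74))*(-1) - 224444)*((-56 + 87**2 + 39*87) + 454227) = (-518*(-1) - 224444)*((-56 + 7569 + 3393) + 454227) = (518 - 224444)*(10906 + 454227) = -223926*465133 = -104155372158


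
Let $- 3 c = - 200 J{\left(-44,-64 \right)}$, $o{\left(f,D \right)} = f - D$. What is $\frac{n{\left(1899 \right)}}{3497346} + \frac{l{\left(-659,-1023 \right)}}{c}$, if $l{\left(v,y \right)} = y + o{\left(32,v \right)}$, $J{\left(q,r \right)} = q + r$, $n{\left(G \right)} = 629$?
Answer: $\frac{1798839}{38859400} \approx 0.046291$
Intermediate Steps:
$l{\left(v,y \right)} = 32 + y - v$ ($l{\left(v,y \right)} = y - \left(-32 + v\right) = 32 + y - v$)
$c = -7200$ ($c = - \frac{\left(-200\right) \left(-44 - 64\right)}{3} = - \frac{\left(-200\right) \left(-108\right)}{3} = \left(- \frac{1}{3}\right) 21600 = -7200$)
$\frac{n{\left(1899 \right)}}{3497346} + \frac{l{\left(-659,-1023 \right)}}{c} = \frac{629}{3497346} + \frac{32 - 1023 - -659}{-7200} = 629 \cdot \frac{1}{3497346} + \left(32 - 1023 + 659\right) \left(- \frac{1}{7200}\right) = \frac{629}{3497346} - - \frac{83}{1800} = \frac{629}{3497346} + \frac{83}{1800} = \frac{1798839}{38859400}$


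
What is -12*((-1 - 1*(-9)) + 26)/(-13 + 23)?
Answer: -204/5 ≈ -40.800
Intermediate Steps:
-12*((-1 - 1*(-9)) + 26)/(-13 + 23) = -12*((-1 + 9) + 26)/10 = -12*(8 + 26)/10 = -408/10 = -12*17/5 = -204/5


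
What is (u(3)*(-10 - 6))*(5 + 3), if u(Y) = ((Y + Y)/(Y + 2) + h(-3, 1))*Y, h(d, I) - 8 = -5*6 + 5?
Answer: 30336/5 ≈ 6067.2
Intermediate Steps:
h(d, I) = -17 (h(d, I) = 8 + (-5*6 + 5) = 8 + (-30 + 5) = 8 - 25 = -17)
u(Y) = Y*(-17 + 2*Y/(2 + Y)) (u(Y) = ((Y + Y)/(Y + 2) - 17)*Y = ((2*Y)/(2 + Y) - 17)*Y = (2*Y/(2 + Y) - 17)*Y = (-17 + 2*Y/(2 + Y))*Y = Y*(-17 + 2*Y/(2 + Y)))
(u(3)*(-10 - 6))*(5 + 3) = ((3*(-34 - 15*3)/(2 + 3))*(-10 - 6))*(5 + 3) = ((3*(-34 - 45)/5)*(-16))*8 = ((3*(⅕)*(-79))*(-16))*8 = -237/5*(-16)*8 = (3792/5)*8 = 30336/5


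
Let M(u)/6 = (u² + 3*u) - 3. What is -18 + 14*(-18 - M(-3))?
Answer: -18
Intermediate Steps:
M(u) = -18 + 6*u² + 18*u (M(u) = 6*((u² + 3*u) - 3) = 6*(-3 + u² + 3*u) = -18 + 6*u² + 18*u)
-18 + 14*(-18 - M(-3)) = -18 + 14*(-18 - (-18 + 6*(-3)² + 18*(-3))) = -18 + 14*(-18 - (-18 + 6*9 - 54)) = -18 + 14*(-18 - (-18 + 54 - 54)) = -18 + 14*(-18 - 1*(-18)) = -18 + 14*(-18 + 18) = -18 + 14*0 = -18 + 0 = -18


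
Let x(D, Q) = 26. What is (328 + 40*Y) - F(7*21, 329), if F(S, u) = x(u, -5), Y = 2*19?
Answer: 1822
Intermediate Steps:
Y = 38
F(S, u) = 26
(328 + 40*Y) - F(7*21, 329) = (328 + 40*38) - 1*26 = (328 + 1520) - 26 = 1848 - 26 = 1822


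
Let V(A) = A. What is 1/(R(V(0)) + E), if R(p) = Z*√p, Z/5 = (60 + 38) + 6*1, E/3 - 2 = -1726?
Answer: -1/5172 ≈ -0.00019335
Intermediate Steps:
E = -5172 (E = 6 + 3*(-1726) = 6 - 5178 = -5172)
Z = 520 (Z = 5*((60 + 38) + 6*1) = 5*(98 + 6) = 5*104 = 520)
R(p) = 520*√p
1/(R(V(0)) + E) = 1/(520*√0 - 5172) = 1/(520*0 - 5172) = 1/(0 - 5172) = 1/(-5172) = -1/5172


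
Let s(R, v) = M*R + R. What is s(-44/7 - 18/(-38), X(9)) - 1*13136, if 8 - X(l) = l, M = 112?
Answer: -1834437/133 ≈ -13793.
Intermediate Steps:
X(l) = 8 - l
s(R, v) = 113*R (s(R, v) = 112*R + R = 113*R)
s(-44/7 - 18/(-38), X(9)) - 1*13136 = 113*(-44/7 - 18/(-38)) - 1*13136 = 113*(-44*1/7 - 18*(-1/38)) - 13136 = 113*(-44/7 + 9/19) - 13136 = 113*(-773/133) - 13136 = -87349/133 - 13136 = -1834437/133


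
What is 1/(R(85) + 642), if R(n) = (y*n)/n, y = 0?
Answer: 1/642 ≈ 0.0015576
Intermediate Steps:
R(n) = 0 (R(n) = (0*n)/n = 0/n = 0)
1/(R(85) + 642) = 1/(0 + 642) = 1/642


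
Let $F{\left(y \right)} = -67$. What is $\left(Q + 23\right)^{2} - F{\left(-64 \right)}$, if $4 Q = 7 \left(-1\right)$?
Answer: $\frac{8297}{16} \approx 518.56$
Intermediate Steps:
$Q = - \frac{7}{4}$ ($Q = \frac{7 \left(-1\right)}{4} = \frac{1}{4} \left(-7\right) = - \frac{7}{4} \approx -1.75$)
$\left(Q + 23\right)^{2} - F{\left(-64 \right)} = \left(- \frac{7}{4} + 23\right)^{2} - -67 = \left(\frac{85}{4}\right)^{2} + 67 = \frac{7225}{16} + 67 = \frac{8297}{16}$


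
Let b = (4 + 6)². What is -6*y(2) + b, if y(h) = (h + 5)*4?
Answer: -68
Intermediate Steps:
b = 100 (b = 10² = 100)
y(h) = 20 + 4*h (y(h) = (5 + h)*4 = 20 + 4*h)
-6*y(2) + b = -6*(20 + 4*2) + 100 = -6*(20 + 8) + 100 = -6*28 + 100 = -168 + 100 = -68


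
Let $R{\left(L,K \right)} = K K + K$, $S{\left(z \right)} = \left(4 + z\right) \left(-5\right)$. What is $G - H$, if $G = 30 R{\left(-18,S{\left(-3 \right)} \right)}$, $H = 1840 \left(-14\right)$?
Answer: $26360$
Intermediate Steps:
$S{\left(z \right)} = -20 - 5 z$
$R{\left(L,K \right)} = K + K^{2}$ ($R{\left(L,K \right)} = K^{2} + K = K + K^{2}$)
$H = -25760$
$G = 600$ ($G = 30 \left(-20 - -15\right) \left(1 - 5\right) = 30 \left(-20 + 15\right) \left(1 + \left(-20 + 15\right)\right) = 30 \left(- 5 \left(1 - 5\right)\right) = 30 \left(\left(-5\right) \left(-4\right)\right) = 30 \cdot 20 = 600$)
$G - H = 600 - -25760 = 600 + 25760 = 26360$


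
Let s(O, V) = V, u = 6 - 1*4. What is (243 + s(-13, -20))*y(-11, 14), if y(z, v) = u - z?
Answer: 2899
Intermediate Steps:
u = 2 (u = 6 - 4 = 2)
y(z, v) = 2 - z
(243 + s(-13, -20))*y(-11, 14) = (243 - 20)*(2 - 1*(-11)) = 223*(2 + 11) = 223*13 = 2899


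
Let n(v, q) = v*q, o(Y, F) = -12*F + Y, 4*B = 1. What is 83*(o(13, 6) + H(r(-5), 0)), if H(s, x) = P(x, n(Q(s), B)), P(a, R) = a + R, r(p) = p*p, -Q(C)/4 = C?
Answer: -6972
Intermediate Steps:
Q(C) = -4*C
B = 1/4 (B = (1/4)*1 = 1/4 ≈ 0.25000)
o(Y, F) = Y - 12*F
n(v, q) = q*v
r(p) = p**2
P(a, R) = R + a
H(s, x) = x - s (H(s, x) = (-4*s)/4 + x = -s + x = x - s)
83*(o(13, 6) + H(r(-5), 0)) = 83*((13 - 12*6) + (0 - 1*(-5)**2)) = 83*((13 - 72) + (0 - 1*25)) = 83*(-59 + (0 - 25)) = 83*(-59 - 25) = 83*(-84) = -6972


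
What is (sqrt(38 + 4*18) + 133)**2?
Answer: (133 + sqrt(110))**2 ≈ 20589.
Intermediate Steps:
(sqrt(38 + 4*18) + 133)**2 = (sqrt(38 + 72) + 133)**2 = (sqrt(110) + 133)**2 = (133 + sqrt(110))**2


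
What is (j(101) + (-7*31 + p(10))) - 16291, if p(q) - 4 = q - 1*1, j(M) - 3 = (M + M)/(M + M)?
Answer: -16491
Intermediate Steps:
j(M) = 4 (j(M) = 3 + (M + M)/(M + M) = 3 + (2*M)/((2*M)) = 3 + (2*M)*(1/(2*M)) = 3 + 1 = 4)
p(q) = 3 + q (p(q) = 4 + (q - 1*1) = 4 + (q - 1) = 4 + (-1 + q) = 3 + q)
(j(101) + (-7*31 + p(10))) - 16291 = (4 + (-7*31 + (3 + 10))) - 16291 = (4 + (-217 + 13)) - 16291 = (4 - 204) - 16291 = -200 - 16291 = -16491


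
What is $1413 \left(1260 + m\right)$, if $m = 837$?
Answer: $2963061$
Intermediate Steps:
$1413 \left(1260 + m\right) = 1413 \left(1260 + 837\right) = 1413 \cdot 2097 = 2963061$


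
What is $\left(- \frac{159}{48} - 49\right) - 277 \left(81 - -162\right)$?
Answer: $- \frac{1077813}{16} \approx -67363.0$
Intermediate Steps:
$\left(- \frac{159}{48} - 49\right) - 277 \left(81 - -162\right) = \left(\left(-159\right) \frac{1}{48} - 49\right) - 277 \left(81 + 162\right) = \left(- \frac{53}{16} - 49\right) - 67311 = - \frac{837}{16} - 67311 = - \frac{1077813}{16}$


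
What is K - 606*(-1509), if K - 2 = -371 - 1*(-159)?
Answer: 914244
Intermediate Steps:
K = -210 (K = 2 + (-371 - 1*(-159)) = 2 + (-371 + 159) = 2 - 212 = -210)
K - 606*(-1509) = -210 - 606*(-1509) = -210 + 914454 = 914244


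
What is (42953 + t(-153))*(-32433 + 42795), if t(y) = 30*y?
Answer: 397517406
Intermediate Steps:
(42953 + t(-153))*(-32433 + 42795) = (42953 + 30*(-153))*(-32433 + 42795) = (42953 - 4590)*10362 = 38363*10362 = 397517406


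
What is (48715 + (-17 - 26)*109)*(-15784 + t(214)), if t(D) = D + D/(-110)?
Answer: -37708088796/55 ≈ -6.8560e+8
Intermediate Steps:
t(D) = 109*D/110 (t(D) = D + D*(-1/110) = D - D/110 = 109*D/110)
(48715 + (-17 - 26)*109)*(-15784 + t(214)) = (48715 + (-17 - 26)*109)*(-15784 + (109/110)*214) = (48715 - 43*109)*(-15784 + 11663/55) = (48715 - 4687)*(-856457/55) = 44028*(-856457/55) = -37708088796/55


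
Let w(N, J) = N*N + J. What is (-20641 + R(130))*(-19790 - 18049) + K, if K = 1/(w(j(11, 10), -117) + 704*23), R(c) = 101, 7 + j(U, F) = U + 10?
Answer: 12646033699261/16271 ≈ 7.7721e+8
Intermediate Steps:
j(U, F) = 3 + U (j(U, F) = -7 + (U + 10) = -7 + (10 + U) = 3 + U)
w(N, J) = J + N**2 (w(N, J) = N**2 + J = J + N**2)
K = 1/16271 (K = 1/((-117 + (3 + 11)**2) + 704*23) = 1/((-117 + 14**2) + 16192) = 1/((-117 + 196) + 16192) = 1/(79 + 16192) = 1/16271 ≈ 6.1459e-5)
(-20641 + R(130))*(-19790 - 18049) + K = (-20641 + 101)*(-19790 - 18049) + 1/16271 = -20540*(-37839) + 1/16271 = 777213060 + 1/16271 = 12646033699261/16271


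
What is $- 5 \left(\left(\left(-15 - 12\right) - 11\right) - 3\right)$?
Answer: $205$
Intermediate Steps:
$- 5 \left(\left(\left(-15 - 12\right) - 11\right) - 3\right) = - 5 \left(\left(-27 - 11\right) - 3\right) = - 5 \left(-38 - 3\right) = \left(-5\right) \left(-41\right) = 205$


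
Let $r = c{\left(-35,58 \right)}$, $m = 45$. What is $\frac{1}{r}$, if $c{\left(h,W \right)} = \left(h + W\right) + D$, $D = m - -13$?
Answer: $\frac{1}{81} \approx 0.012346$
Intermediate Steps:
$D = 58$ ($D = 45 - -13 = 45 + 13 = 58$)
$c{\left(h,W \right)} = 58 + W + h$ ($c{\left(h,W \right)} = \left(h + W\right) + 58 = \left(W + h\right) + 58 = 58 + W + h$)
$r = 81$ ($r = 58 + 58 - 35 = 81$)
$\frac{1}{r} = \frac{1}{81}$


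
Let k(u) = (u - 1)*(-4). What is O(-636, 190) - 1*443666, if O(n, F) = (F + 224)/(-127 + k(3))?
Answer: -6655036/15 ≈ -4.4367e+5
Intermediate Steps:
k(u) = 4 - 4*u (k(u) = (-1 + u)*(-4) = 4 - 4*u)
O(n, F) = -224/135 - F/135 (O(n, F) = (F + 224)/(-127 + (4 - 4*3)) = (224 + F)/(-127 + (4 - 12)) = (224 + F)/(-127 - 8) = (224 + F)/(-135) = (224 + F)*(-1/135) = -224/135 - F/135)
O(-636, 190) - 1*443666 = (-224/135 - 1/135*190) - 1*443666 = (-224/135 - 38/27) - 443666 = -46/15 - 443666 = -6655036/15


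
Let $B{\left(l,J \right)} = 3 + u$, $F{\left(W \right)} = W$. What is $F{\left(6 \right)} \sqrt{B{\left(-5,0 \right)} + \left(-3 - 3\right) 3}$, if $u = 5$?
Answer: $6 i \sqrt{10} \approx 18.974 i$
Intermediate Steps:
$B{\left(l,J \right)} = 8$ ($B{\left(l,J \right)} = 3 + 5 = 8$)
$F{\left(6 \right)} \sqrt{B{\left(-5,0 \right)} + \left(-3 - 3\right) 3} = 6 \sqrt{8 + \left(-3 - 3\right) 3} = 6 \sqrt{8 - 18} = 6 \sqrt{-10} = 6 i \sqrt{10}$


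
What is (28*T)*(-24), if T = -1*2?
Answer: 1344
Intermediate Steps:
T = -2
(28*T)*(-24) = (28*(-2))*(-24) = -56*(-24) = 1344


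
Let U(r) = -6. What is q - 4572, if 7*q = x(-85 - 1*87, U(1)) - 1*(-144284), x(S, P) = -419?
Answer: 111861/7 ≈ 15980.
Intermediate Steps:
q = 143865/7 (q = (-419 - 1*(-144284))/7 = (-419 + 144284)/7 = (⅐)*143865 = 143865/7 ≈ 20552.)
q - 4572 = 143865/7 - 4572 = 111861/7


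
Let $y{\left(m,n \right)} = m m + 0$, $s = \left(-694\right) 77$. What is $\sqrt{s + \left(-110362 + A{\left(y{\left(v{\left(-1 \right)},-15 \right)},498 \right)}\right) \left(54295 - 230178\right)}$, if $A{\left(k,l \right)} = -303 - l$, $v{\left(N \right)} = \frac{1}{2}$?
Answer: $\sqrt{19551628491} \approx 1.3983 \cdot 10^{5}$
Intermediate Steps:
$v{\left(N \right)} = \frac{1}{2}$
$s = -53438$
$y{\left(m,n \right)} = m^{2}$ ($y{\left(m,n \right)} = m^{2} + 0 = m^{2}$)
$\sqrt{s + \left(-110362 + A{\left(y{\left(v{\left(-1 \right)},-15 \right)},498 \right)}\right) \left(54295 - 230178\right)} = \sqrt{-53438 + \left(-110362 - 801\right) \left(54295 - 230178\right)} = \sqrt{-53438 + \left(-110362 - 801\right) \left(-175883\right)} = \sqrt{-53438 - -19551681929} = \sqrt{-53438 + 19551681929} = \sqrt{19551628491}$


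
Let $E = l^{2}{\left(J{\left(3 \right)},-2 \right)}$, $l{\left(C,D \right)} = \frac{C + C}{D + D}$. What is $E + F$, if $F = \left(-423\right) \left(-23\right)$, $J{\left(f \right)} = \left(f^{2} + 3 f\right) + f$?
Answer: $\frac{39357}{4} \approx 9839.3$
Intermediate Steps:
$J{\left(f \right)} = f^{2} + 4 f$
$l{\left(C,D \right)} = \frac{C}{D}$ ($l{\left(C,D \right)} = \frac{2 C}{2 D} = 2 C \frac{1}{2 D} = \frac{C}{D}$)
$F = 9729$
$E = \frac{441}{4}$ ($E = \left(\frac{3 \left(4 + 3\right)}{-2}\right)^{2} = \left(3 \cdot 7 \left(- \frac{1}{2}\right)\right)^{2} = \left(21 \left(- \frac{1}{2}\right)\right)^{2} = \left(- \frac{21}{2}\right)^{2} = \frac{441}{4} \approx 110.25$)
$E + F = \frac{441}{4} + 9729 = \frac{39357}{4}$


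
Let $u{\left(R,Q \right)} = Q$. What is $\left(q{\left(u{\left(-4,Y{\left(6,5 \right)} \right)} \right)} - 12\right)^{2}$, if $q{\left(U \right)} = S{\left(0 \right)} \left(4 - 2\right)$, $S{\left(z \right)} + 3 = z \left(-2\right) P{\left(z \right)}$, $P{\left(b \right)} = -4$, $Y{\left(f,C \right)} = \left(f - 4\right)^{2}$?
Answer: $324$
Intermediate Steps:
$Y{\left(f,C \right)} = \left(-4 + f\right)^{2}$
$S{\left(z \right)} = -3 + 8 z$ ($S{\left(z \right)} = -3 + z \left(-2\right) \left(-4\right) = -3 + - 2 z \left(-4\right) = -3 + 8 z$)
$q{\left(U \right)} = -6$ ($q{\left(U \right)} = \left(-3 + 8 \cdot 0\right) \left(4 - 2\right) = \left(-3 + 0\right) 2 = \left(-3\right) 2 = -6$)
$\left(q{\left(u{\left(-4,Y{\left(6,5 \right)} \right)} \right)} - 12\right)^{2} = \left(-6 - 12\right)^{2} = \left(-18\right)^{2} = 324$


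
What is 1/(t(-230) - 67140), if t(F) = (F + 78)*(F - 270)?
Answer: 1/8860 ≈ 0.00011287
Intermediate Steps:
t(F) = (-270 + F)*(78 + F) (t(F) = (78 + F)*(-270 + F) = (-270 + F)*(78 + F))
1/(t(-230) - 67140) = 1/((-21060 + (-230)² - 192*(-230)) - 67140) = 1/((-21060 + 52900 + 44160) - 67140) = 1/(76000 - 67140) = 1/8860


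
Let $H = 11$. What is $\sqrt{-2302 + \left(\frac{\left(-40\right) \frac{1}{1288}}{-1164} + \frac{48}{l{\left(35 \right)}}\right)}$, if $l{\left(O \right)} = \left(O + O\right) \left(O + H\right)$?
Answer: $\frac{i \sqrt{10312029623265}}{66930} \approx 47.979 i$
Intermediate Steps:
$l{\left(O \right)} = 2 O \left(11 + O\right)$ ($l{\left(O \right)} = \left(O + O\right) \left(O + 11\right) = 2 O \left(11 + O\right)$)
$\sqrt{-2302 + \left(\frac{\left(-40\right) \frac{1}{1288}}{-1164} + \frac{48}{l{\left(35 \right)}}\right)} = \sqrt{-2302 + \left(\frac{\left(-40\right) \frac{1}{1288}}{-1164} + \frac{48}{2 \cdot 35 \left(11 + 35\right)}\right)} = \sqrt{-2302 + \left(\left(-40\right) \frac{1}{1288} \left(- \frac{1}{1164}\right) + \frac{48}{2 \cdot 35 \cdot 46}\right)} = \sqrt{-2302 - \left(- \frac{5}{187404} - \frac{48}{3220}\right)} = \sqrt{-2302 + \left(\frac{5}{187404} + 48 \cdot \frac{1}{3220}\right)} = \sqrt{-2302 + \left(\frac{5}{187404} + \frac{12}{805}\right)} = \sqrt{-2302 + \frac{1999}{133860}} = \sqrt{- \frac{308143721}{133860}} = \frac{i \sqrt{10312029623265}}{66930}$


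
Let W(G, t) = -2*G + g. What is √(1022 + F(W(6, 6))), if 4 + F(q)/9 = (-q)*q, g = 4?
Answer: √410 ≈ 20.248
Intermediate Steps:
W(G, t) = 4 - 2*G (W(G, t) = -2*G + 4 = 4 - 2*G)
F(q) = -36 - 9*q² (F(q) = -36 + 9*((-q)*q) = -36 + 9*(-q²) = -36 - 9*q²)
√(1022 + F(W(6, 6))) = √(1022 + (-36 - 9*(4 - 2*6)²)) = √(1022 + (-36 - 9*(4 - 12)²)) = √(1022 + (-36 - 9*(-8)²)) = √(1022 + (-36 - 9*64)) = √(1022 + (-36 - 576)) = √(1022 - 612) = √410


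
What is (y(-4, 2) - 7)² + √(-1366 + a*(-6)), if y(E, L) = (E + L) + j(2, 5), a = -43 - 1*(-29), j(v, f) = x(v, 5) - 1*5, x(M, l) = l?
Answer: 81 + I*√1282 ≈ 81.0 + 35.805*I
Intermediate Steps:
j(v, f) = 0 (j(v, f) = 5 - 1*5 = 5 - 5 = 0)
a = -14 (a = -43 + 29 = -14)
y(E, L) = E + L (y(E, L) = (E + L) + 0 = E + L)
(y(-4, 2) - 7)² + √(-1366 + a*(-6)) = ((-4 + 2) - 7)² + √(-1366 - 14*(-6)) = (-2 - 7)² + √(-1366 + 84) = (-9)² + √(-1282) = 81 + I*√1282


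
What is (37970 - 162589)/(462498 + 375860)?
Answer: -124619/838358 ≈ -0.14865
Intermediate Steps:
(37970 - 162589)/(462498 + 375860) = -124619/838358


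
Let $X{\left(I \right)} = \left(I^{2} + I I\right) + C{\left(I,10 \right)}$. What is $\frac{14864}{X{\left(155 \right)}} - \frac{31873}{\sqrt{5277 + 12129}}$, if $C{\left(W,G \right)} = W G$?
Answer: $\frac{929}{3100} - \frac{31873 \sqrt{1934}}{5802} \approx -241.29$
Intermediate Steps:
$C{\left(W,G \right)} = G W$
$X{\left(I \right)} = 2 I^{2} + 10 I$ ($X{\left(I \right)} = \left(I^{2} + I I\right) + 10 I = \left(I^{2} + I^{2}\right) + 10 I = 2 I^{2} + 10 I$)
$\frac{14864}{X{\left(155 \right)}} - \frac{31873}{\sqrt{5277 + 12129}} = \frac{14864}{2 \cdot 155 \left(5 + 155\right)} - \frac{31873}{\sqrt{5277 + 12129}} = \frac{14864}{2 \cdot 155 \cdot 160} - \frac{31873}{\sqrt{17406}} = \frac{14864}{49600} - \frac{31873}{3 \sqrt{1934}} = 14864 \cdot \frac{1}{49600} - 31873 \frac{\sqrt{1934}}{5802} = \frac{929}{3100} - \frac{31873 \sqrt{1934}}{5802}$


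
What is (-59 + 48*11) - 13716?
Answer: -13247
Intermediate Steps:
(-59 + 48*11) - 13716 = (-59 + 528) - 13716 = 469 - 13716 = -13247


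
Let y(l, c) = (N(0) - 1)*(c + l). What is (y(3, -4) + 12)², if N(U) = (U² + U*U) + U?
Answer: 169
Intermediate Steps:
N(U) = U + 2*U² (N(U) = (U² + U²) + U = 2*U² + U = U + 2*U²)
y(l, c) = -c - l (y(l, c) = (0*(1 + 2*0) - 1)*(c + l) = (0*(1 + 0) - 1)*(c + l) = (0*1 - 1)*(c + l) = (0 - 1)*(c + l) = -(c + l) = -c - l)
(y(3, -4) + 12)² = ((-1*(-4) - 1*3) + 12)² = ((4 - 3) + 12)² = (1 + 12)² = 13² = 169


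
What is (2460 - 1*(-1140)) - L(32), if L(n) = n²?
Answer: 2576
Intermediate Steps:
(2460 - 1*(-1140)) - L(32) = (2460 - 1*(-1140)) - 1*32² = (2460 + 1140) - 1*1024 = 3600 - 1024 = 2576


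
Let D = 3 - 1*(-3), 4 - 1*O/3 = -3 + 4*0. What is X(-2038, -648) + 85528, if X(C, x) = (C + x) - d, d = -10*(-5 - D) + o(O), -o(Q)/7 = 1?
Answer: 82739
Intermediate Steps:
O = 21 (O = 12 - 3*(-3 + 4*0) = 12 - 3*(-3 + 0) = 12 - 3*(-3) = 12 + 9 = 21)
o(Q) = -7 (o(Q) = -7*1 = -7)
D = 6 (D = 3 + 3 = 6)
d = 103 (d = -10*(-5 - 1*6) - 7 = -10*(-5 - 6) - 7 = -10*(-11) - 7 = 110 - 7 = 103)
X(C, x) = -103 + C + x (X(C, x) = (C + x) - 1*103 = (C + x) - 103 = -103 + C + x)
X(-2038, -648) + 85528 = (-103 - 2038 - 648) + 85528 = -2789 + 85528 = 82739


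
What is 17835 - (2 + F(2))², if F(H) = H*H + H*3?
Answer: 17691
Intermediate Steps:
F(H) = H² + 3*H
17835 - (2 + F(2))² = 17835 - (2 + 2*(3 + 2))² = 17835 - (2 + 2*5)² = 17835 - (2 + 10)² = 17835 - 1*12² = 17835 - 1*144 = 17835 - 144 = 17691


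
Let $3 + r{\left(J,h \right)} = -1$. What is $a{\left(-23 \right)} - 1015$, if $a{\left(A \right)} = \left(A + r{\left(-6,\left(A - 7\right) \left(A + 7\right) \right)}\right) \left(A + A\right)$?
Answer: $227$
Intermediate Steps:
$r{\left(J,h \right)} = -4$ ($r{\left(J,h \right)} = -3 - 1 = -4$)
$a{\left(A \right)} = 2 A \left(-4 + A\right)$ ($a{\left(A \right)} = \left(A - 4\right) \left(A + A\right) = \left(-4 + A\right) 2 A = 2 A \left(-4 + A\right)$)
$a{\left(-23 \right)} - 1015 = 2 \left(-23\right) \left(-4 - 23\right) - 1015 = 2 \left(-23\right) \left(-27\right) - 1015 = 1242 - 1015 = 227$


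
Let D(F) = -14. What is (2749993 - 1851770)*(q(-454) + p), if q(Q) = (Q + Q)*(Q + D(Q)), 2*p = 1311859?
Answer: 1941730875581/2 ≈ 9.7086e+11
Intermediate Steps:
p = 1311859/2 (p = (½)*1311859 = 1311859/2 ≈ 6.5593e+5)
q(Q) = 2*Q*(-14 + Q) (q(Q) = (Q + Q)*(Q - 14) = (2*Q)*(-14 + Q) = 2*Q*(-14 + Q))
(2749993 - 1851770)*(q(-454) + p) = (2749993 - 1851770)*(2*(-454)*(-14 - 454) + 1311859/2) = 898223*(2*(-454)*(-468) + 1311859/2) = 898223*(424944 + 1311859/2) = 898223*(2161747/2) = 1941730875581/2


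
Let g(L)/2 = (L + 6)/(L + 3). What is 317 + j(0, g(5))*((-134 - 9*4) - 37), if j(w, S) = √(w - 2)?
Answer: 317 - 207*I*√2 ≈ 317.0 - 292.74*I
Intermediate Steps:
g(L) = 2*(6 + L)/(3 + L) (g(L) = 2*((L + 6)/(L + 3)) = 2*((6 + L)/(3 + L)) = 2*(6 + L)/(3 + L))
j(w, S) = √(-2 + w)
317 + j(0, g(5))*((-134 - 9*4) - 37) = 317 + √(-2 + 0)*((-134 - 9*4) - 37) = 317 + √(-2)*((-134 - 36) - 37) = 317 + (I*√2)*(-170 - 37) = 317 + (I*√2)*(-207) = 317 - 207*I*√2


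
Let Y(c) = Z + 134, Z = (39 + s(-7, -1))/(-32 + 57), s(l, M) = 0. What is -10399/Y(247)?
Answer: -259975/3389 ≈ -76.711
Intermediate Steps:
Z = 39/25 (Z = (39 + 0)/(-32 + 57) = 39/25 ≈ 1.5600)
Y(c) = 3389/25 (Y(c) = 39/25 + 134 = 3389/25)
-10399/Y(247) = -10399/3389/25 = -10399*25/3389 = -259975/3389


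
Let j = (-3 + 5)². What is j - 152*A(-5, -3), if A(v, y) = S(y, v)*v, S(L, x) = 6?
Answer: 4564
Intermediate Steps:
A(v, y) = 6*v
j = 4 (j = 2² = 4)
j - 152*A(-5, -3) = 4 - 912*(-5) = 4 - 152*(-30) = 4 + 4560 = 4564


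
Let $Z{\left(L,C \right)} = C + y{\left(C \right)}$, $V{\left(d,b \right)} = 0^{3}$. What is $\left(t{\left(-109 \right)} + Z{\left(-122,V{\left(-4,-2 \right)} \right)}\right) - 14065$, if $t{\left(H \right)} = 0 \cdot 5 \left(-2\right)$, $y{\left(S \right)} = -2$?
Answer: $-14067$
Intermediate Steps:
$V{\left(d,b \right)} = 0$
$t{\left(H \right)} = 0$ ($t{\left(H \right)} = 0 \left(-2\right) = 0$)
$Z{\left(L,C \right)} = -2 + C$ ($Z{\left(L,C \right)} = C - 2 = -2 + C$)
$\left(t{\left(-109 \right)} + Z{\left(-122,V{\left(-4,-2 \right)} \right)}\right) - 14065 = \left(0 + \left(-2 + 0\right)\right) - 14065 = \left(0 - 2\right) - 14065 = -2 - 14065 = -14067$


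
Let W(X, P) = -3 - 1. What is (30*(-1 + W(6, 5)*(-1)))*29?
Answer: 2610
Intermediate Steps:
W(X, P) = -4
(30*(-1 + W(6, 5)*(-1)))*29 = (30*(-1 - 4*(-1)))*29 = (30*(-1 + 4))*29 = (30*3)*29 = 90*29 = 2610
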